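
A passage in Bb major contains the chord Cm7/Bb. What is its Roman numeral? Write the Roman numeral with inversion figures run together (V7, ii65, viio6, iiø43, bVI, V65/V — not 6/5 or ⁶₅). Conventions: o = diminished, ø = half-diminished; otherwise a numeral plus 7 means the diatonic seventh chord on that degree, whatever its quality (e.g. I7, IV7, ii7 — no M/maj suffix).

Stacked in thirds the chord is C-Eb-G-Bb: a minor seventh chord on C.
C is scale degree 2 in Bb major, and a minor seventh chord on that degree is written ii7.
With Bb in the bass the chord is in third inversion, so the figured bass is 42.

ii42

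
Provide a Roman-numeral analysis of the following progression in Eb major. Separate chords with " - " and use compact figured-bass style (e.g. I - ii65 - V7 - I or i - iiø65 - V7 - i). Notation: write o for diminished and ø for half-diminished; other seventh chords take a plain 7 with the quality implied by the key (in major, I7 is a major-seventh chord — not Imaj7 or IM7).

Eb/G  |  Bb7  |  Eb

I6 - V7 - I

Eb/G: root Eb is the tonic; major triad there is I6.
Bb7 has root Bb, degree 5 in Eb major, so V7.
Eb: root Eb is the tonic; major triad there is I.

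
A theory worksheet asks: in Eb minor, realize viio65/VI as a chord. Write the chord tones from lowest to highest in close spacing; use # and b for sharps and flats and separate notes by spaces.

Db Fb Abb Bb

viio65/VI is a secondary leading-tone chord. The target VI is Cb in Eb minor; the applied chord is rooted a semitone below, on Bb.
Building a fully diminished seventh chord on Bb gives Bb-Db-Fb-Abb.
With the 65 figure the chord is in first inversion; from the bass Db upward in close position it reads Db-Fb-Abb-Bb.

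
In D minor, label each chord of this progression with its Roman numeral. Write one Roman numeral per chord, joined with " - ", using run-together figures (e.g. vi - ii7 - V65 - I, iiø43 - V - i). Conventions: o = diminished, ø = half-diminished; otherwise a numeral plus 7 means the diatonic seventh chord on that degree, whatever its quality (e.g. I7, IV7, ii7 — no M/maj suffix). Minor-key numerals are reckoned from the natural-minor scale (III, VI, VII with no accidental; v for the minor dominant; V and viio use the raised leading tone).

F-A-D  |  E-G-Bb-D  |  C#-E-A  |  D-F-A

F-A-D: minor triad on D = scale degree 1 → i6.
E-G-Bb-D: root E is the supertonic; half-diminished seventh chord there is iiø7.
C#-E-A: root A is the dominant; major triad there is V6.
D-F-A has root D, degree 1 in D minor, so i.

i6 - iiø7 - V6 - i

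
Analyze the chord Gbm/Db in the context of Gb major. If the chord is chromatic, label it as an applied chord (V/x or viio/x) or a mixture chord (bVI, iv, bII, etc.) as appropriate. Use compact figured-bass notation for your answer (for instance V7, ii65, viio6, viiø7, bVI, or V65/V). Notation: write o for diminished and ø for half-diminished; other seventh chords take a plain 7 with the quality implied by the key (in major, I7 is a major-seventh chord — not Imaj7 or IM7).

The pitches Gb-Bbb-Db form a minor triad rooted on Gb.
Gb is the first degree of Gb major. This is the minor tonic, borrowed from the parallel minor.
With Db in the bass the chord is in second inversion, so the figured bass is 64.

i64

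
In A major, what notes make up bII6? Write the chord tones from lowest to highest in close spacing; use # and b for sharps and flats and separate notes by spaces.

D F Bb

bII6 is the Neapolitan sixth — a major triad on the lowered second degree, here in its customary first inversion. In A major that root is Bb.
So the chord is Bb-D-F.
With the 6 figure the chord is in first inversion; from the bass D upward in close position it reads D-F-Bb.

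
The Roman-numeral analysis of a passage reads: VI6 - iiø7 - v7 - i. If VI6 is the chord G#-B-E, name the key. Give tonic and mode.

G# minor

The chord E/G# is a major triad rooted on E; its label is VI6.
Counting down 5 scale steps from E places the tonic on G#; a major triad on degree 6 is diatonic only in minor.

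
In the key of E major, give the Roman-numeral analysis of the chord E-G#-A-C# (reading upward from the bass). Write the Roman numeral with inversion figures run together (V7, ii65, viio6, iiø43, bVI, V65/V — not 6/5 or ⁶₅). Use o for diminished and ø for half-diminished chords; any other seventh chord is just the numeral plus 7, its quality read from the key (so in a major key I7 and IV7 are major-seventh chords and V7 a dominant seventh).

The pitches A-C#-E-G# form a major seventh chord rooted on A.
A is scale degree 4 in E major, and a major seventh chord on that degree is written IV7.
With E in the bass the chord is in second inversion, so the figured bass is 43.

IV43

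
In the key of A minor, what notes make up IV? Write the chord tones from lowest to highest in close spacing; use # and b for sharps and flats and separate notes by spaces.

D F# A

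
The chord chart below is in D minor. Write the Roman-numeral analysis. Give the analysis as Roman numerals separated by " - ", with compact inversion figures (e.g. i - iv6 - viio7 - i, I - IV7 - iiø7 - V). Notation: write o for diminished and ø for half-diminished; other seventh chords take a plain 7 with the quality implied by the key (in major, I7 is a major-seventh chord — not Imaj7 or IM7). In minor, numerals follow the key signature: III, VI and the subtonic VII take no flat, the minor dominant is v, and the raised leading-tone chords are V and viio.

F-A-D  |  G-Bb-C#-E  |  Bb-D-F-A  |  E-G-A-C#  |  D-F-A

F-A-D: minor triad on D = scale degree 1 → i6.
G-Bb-C#-E has root C#, degree 7 in D minor, so viio43.
Bb-D-F-A: major seventh chord on Bb = scale degree 6 → VI7.
E-G-A-C#: root A is the dominant; dominant seventh chord there is V43.
D-F-A has root D, degree 1 in D minor, so i.

i6 - viio43 - VI7 - V43 - i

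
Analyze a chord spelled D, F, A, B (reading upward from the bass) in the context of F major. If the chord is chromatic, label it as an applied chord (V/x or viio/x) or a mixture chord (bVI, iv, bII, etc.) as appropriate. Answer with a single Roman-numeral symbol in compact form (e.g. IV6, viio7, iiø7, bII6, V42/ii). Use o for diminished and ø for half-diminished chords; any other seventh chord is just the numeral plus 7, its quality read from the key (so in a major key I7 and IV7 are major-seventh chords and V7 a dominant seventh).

viiø65/V

Stacked in thirds the chord is B-D-F-A: a half-diminished seventh chord on B.
B sits a half step below C (V in F major); a diminished chord there is the applied leading-tone chord of V.
With D in the bass the chord is in first inversion, so the figured bass is 65.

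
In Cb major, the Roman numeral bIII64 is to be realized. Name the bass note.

Bbb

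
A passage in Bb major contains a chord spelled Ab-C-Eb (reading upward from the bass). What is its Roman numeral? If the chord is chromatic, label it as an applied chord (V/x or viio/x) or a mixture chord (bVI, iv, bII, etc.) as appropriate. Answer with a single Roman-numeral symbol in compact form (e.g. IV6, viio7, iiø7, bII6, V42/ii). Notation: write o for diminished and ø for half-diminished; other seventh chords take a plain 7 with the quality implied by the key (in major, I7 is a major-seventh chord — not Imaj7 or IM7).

Stacked in thirds the chord is Ab-C-Eb: a major triad on Ab.
Ab is the lowered seventh degree of Bb major (diatonic 7 would be A). This is a major triad on the lowered seventh degree (the subtonic), borrowed from the parallel minor.

bVII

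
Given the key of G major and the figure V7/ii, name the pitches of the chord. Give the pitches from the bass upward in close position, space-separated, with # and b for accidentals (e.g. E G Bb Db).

E G# B D

V7/ii is a secondary dominant — the dominant seventh of ii. ii in G major is A, so the applied chord's root is E, a perfect fifth above.
Building a dominant seventh chord on E gives E-G#-B-D.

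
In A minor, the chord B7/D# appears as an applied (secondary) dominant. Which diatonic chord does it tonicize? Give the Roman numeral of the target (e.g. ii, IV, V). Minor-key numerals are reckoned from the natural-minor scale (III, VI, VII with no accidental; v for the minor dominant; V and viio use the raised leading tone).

The chord is a dominant seventh chord on B.
A dominant resolves down a perfect fifth: B → E. In A minor, E is scale degree 5, i.e. V.

V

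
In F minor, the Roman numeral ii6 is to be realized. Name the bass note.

ii in F minor has root G; the chord is G-Bb-D.
The figure 6 means first inversion — the third is in the bass.

Bb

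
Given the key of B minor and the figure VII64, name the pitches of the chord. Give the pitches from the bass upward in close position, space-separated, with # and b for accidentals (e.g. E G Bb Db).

E A C#

In B minor, scale degree 7 is A, and the diatonic chord built there is a major triad.
That chord is spelled A-C#-E.
The figured bass 64 indicates second inversion, placing the fifth (E) in the bass: E-A-C#.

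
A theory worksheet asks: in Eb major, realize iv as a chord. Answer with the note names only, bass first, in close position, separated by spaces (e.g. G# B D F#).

Ab Cb Eb

Scale degree 4 in Eb major is Ab; here the chord built on it is altered to a minor triad. iv is the minor subdominant, borrowed from the parallel minor.
So the chord is Ab-Cb-Eb, a minor triad.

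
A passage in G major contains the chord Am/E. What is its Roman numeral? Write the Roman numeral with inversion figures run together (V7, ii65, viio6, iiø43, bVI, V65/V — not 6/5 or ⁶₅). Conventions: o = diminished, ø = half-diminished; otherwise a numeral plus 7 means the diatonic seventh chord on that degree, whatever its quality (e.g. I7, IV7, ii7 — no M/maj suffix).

ii64

Stacked in thirds the chord is A-C-E: a minor triad on A.
A is scale degree 2 in G major, and a minor triad on that degree is written ii.
With E in the bass the chord is in second inversion, so the figured bass is 64.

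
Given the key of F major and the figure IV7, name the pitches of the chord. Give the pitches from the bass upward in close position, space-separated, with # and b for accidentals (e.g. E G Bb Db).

Bb D F A

The numeral's case and figure indicate a major seventh chord. In F major its root, the fourth degree, is Bb.
Stacking thirds from Bb gives Bb-D-F-A.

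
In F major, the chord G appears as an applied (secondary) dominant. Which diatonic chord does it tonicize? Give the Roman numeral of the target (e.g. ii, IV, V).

V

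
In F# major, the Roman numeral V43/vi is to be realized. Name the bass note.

The applied chord V43/vi is rooted on A#: A#-C##-E#-G#.
The figure 43 means second inversion — the fifth is in the bass.

E#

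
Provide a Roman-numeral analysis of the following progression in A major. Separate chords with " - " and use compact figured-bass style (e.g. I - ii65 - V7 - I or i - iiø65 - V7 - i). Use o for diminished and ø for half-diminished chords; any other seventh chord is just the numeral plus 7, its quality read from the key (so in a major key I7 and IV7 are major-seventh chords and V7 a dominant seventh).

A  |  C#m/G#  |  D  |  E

I - iii64 - IV - V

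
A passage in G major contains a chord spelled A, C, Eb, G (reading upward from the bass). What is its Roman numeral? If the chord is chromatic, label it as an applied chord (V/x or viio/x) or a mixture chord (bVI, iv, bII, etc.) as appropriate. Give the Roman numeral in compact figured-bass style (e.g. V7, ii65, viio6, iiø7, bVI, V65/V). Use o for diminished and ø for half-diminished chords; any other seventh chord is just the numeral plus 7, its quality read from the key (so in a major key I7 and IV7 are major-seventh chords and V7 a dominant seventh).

iiø7

The pitches A-C-Eb-G form a half-diminished seventh chord rooted on A.
A is the second degree of G major. This is the half-diminished supertonic seventh, borrowed from the parallel minor.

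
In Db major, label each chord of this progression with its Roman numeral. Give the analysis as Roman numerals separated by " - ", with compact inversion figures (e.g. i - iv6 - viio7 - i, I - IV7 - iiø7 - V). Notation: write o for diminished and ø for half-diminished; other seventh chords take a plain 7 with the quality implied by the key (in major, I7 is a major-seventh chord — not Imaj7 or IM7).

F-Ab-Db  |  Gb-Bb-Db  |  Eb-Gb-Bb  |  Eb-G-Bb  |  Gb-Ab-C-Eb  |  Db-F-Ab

I6 - IV - ii - V/V - V42 - I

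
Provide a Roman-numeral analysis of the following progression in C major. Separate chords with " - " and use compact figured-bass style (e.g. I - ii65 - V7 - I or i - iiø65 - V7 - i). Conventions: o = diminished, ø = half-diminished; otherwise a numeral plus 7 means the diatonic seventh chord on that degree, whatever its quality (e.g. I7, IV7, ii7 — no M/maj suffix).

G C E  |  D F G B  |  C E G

I64 - V43 - I

G-C-E: root C is the tonic; major triad there is I64.
D-F-G-B has root G, degree 5 in C major, so V43.
C-E-G has root C, degree 1 in C major, so I.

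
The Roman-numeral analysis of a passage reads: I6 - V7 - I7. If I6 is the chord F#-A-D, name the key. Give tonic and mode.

D major

The chord D/F# is a major triad rooted on D; its label is I6.
If D is scale degree 1 and the mode makes that degree carry a major triad, the tonic is D and the mode is major.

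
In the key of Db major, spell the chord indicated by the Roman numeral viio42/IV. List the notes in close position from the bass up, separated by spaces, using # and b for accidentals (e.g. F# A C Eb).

The slash marks an applied leading-tone chord: viio of IV. In Db major, IV is Gb, so the leading tone to it is F, a half step below.
Building a fully diminished seventh chord on F gives F-Ab-Cb-Ebb.
With the 42 figure the chord is in third inversion; from the bass Ebb upward in close position it reads Ebb-F-Ab-Cb.

Ebb F Ab Cb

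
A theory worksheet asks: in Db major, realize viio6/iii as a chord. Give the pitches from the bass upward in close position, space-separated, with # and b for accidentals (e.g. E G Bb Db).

G Bb E

The slash marks an applied leading-tone chord: viio of iii. In Db major, iii is F, so the leading tone to it is E, a half step below.
Building a diminished triad on E gives E-G-Bb.
The figured bass 6 indicates first inversion, placing the third (G) in the bass: G-Bb-E.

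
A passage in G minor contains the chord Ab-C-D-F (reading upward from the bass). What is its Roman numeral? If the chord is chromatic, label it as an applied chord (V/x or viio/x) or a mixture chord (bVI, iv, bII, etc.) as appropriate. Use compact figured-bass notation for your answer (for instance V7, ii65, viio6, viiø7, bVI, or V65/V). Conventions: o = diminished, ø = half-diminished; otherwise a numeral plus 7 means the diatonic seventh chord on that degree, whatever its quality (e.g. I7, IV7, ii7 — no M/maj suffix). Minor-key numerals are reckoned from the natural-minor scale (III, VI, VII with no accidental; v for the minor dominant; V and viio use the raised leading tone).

Stacked in thirds the chord is D-F-Ab-C: a half-diminished seventh chord on D.
D sits a half step below Eb (VI in G minor); a diminished chord there is the applied leading-tone chord of VI.
With Ab in the bass the chord is in second inversion, so the figured bass is 43.

viiø43/VI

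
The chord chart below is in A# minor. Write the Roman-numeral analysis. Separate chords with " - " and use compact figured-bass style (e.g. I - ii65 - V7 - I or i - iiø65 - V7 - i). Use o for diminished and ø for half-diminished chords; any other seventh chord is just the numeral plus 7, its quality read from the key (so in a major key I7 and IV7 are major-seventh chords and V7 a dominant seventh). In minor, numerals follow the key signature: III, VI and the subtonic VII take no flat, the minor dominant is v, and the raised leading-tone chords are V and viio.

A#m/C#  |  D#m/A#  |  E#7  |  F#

i6 - iv64 - V7 - VI

A#m/C# has root A#, degree 1 in A# minor, so i6.
D#m/A#: minor triad on D# = scale degree 4 → iv64.
E#7 has root E#, degree 5 in A# minor, so V7.
F#: root F# is the submediant; major triad there is VI.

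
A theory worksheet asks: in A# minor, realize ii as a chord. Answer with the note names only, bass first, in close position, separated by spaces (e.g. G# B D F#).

B# D# F##

ii is the minor supertonic, borrowed from the parallel major (the Dorian ii). In A# minor that root is B#.
So the chord is B#-D#-F##.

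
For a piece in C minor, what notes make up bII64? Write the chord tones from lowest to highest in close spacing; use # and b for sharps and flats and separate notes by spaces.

Scale degree 2 in C minor is D; lowering it a half step gives Db. bII64 is the Neapolitan chord — a major triad on the lowered second degree.
So the chord is Db-F-Ab.
With the 64 figure the chord is in second inversion; from the bass Ab upward in close position it reads Ab-Db-F.

Ab Db F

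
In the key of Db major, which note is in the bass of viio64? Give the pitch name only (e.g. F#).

Gb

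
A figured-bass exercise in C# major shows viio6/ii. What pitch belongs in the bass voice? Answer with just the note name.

E#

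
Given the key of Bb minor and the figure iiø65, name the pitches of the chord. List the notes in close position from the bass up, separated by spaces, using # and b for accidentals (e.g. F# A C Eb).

Eb Gb Bb C

The numeral's case and figure indicate a half-diminished seventh chord. In Bb minor its root, the second degree, is C.
That chord is spelled C-Eb-Gb-Bb.
With the 65 figure the chord is in first inversion; from the bass Eb upward in close position it reads Eb-Gb-Bb-C.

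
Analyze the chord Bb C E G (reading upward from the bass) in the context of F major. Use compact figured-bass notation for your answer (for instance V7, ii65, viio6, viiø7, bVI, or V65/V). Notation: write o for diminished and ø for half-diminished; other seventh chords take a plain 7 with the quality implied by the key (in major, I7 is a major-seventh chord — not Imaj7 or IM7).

V42

Stacked in thirds the chord is C-E-G-Bb: a dominant seventh chord on C.
In F major, C is the dominant; the diatonic dominant seventh chord there is V7.
With Bb in the bass the chord is in third inversion, so the figured bass is 42.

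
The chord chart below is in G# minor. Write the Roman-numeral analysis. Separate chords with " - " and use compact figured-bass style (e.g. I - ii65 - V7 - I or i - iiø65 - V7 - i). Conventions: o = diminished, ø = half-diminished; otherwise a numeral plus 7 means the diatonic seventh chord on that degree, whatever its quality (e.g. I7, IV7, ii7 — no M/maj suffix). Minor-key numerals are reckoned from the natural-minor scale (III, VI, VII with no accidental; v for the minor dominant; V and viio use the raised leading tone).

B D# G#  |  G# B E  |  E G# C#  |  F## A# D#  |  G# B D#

i6 - VI6 - iv6 - V6 - i

B-D#-G#: minor triad on G# = scale degree 1 → i6.
G#-B-E: major triad on E = scale degree 6 → VI6.
E-G#-C#: minor triad on C# = scale degree 4 → iv6.
F##-A#-D#: root D# is the dominant; major triad there is V6.
G#-B-D#: minor triad on G# = scale degree 1 → i.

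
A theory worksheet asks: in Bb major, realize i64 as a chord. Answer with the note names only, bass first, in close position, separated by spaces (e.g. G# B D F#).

F Bb Db

i64 is the minor tonic, borrowed from the parallel minor. In Bb major that root is Bb.
So the chord is Bb-Db-F.
The figured bass 64 indicates second inversion, placing the fifth (F) in the bass: F-Bb-Db.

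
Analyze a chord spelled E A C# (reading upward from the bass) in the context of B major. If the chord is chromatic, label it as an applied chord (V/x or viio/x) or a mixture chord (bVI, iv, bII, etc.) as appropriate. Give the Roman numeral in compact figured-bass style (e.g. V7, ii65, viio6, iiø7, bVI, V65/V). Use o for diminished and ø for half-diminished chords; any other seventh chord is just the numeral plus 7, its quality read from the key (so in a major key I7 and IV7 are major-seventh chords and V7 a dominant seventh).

bVII64

The pitches A-C#-E form a major triad rooted on A.
A is the lowered seventh degree of B major (diatonic 7 would be A#). This is a major triad on the lowered seventh degree (the subtonic), borrowed from the parallel minor.
With E in the bass the chord is in second inversion, so the figured bass is 64.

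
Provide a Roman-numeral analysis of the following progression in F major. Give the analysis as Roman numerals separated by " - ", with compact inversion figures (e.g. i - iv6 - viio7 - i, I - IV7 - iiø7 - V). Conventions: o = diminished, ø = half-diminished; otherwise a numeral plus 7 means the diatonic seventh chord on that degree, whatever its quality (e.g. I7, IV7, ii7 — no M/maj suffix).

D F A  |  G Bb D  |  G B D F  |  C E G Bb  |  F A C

D-F-A: minor triad on D = scale degree 6 → vi.
G-Bb-D: root G is the supertonic; minor triad there is ii.
G-B-D-F: a dominant seventh chord on G, the applied dominant of V → V7/V.
C-E-G-Bb: root C is the dominant; dominant seventh chord there is V7.
F-A-C: root F is the tonic; major triad there is I.

vi - ii - V7/V - V7 - I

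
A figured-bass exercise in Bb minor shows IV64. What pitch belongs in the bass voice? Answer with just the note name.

IV in Bb minor has root Eb; the chord is Eb-G-Bb.
The figure 64 means second inversion — the fifth is in the bass.

Bb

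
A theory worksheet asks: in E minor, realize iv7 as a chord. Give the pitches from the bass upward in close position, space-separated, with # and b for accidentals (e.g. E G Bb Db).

The numeral's case and figure indicate a minor seventh chord. In E minor its root, the fourth degree, is A.
Stacking thirds from A gives A-C-E-G.

A C E G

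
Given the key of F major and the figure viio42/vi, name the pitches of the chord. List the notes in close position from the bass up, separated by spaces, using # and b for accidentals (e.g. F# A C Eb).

The slash marks an applied leading-tone chord: viio of vi. In F major, vi is D, so the leading tone to it is C#, a half step below.
Building a fully diminished seventh chord on C# gives C#-E-G-Bb.
The figured bass 42 indicates third inversion, placing the seventh (Bb) in the bass: Bb-C#-E-G.

Bb C# E G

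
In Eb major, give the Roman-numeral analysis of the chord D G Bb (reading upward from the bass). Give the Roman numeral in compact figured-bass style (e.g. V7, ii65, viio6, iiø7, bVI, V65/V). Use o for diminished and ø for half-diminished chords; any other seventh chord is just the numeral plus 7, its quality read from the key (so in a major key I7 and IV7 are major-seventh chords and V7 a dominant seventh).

iii64

Stacked in thirds the chord is G-Bb-D: a minor triad on G.
In Eb major, G is the mediant; the diatonic minor triad there is iii.
With D in the bass the chord is in second inversion, so the figured bass is 64.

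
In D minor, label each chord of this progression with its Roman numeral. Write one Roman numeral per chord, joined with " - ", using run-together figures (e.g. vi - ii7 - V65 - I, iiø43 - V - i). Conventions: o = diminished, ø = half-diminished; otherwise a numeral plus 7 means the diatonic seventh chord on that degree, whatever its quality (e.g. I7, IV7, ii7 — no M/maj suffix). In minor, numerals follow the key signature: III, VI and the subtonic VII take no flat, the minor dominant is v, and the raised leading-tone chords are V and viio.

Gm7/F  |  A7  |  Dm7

Gm7/F: minor seventh chord on G = scale degree 4 → iv42.
A7 has root A, degree 5 in D minor, so V7.
Dm7 has root D, degree 1 in D minor, so i7.

iv42 - V7 - i7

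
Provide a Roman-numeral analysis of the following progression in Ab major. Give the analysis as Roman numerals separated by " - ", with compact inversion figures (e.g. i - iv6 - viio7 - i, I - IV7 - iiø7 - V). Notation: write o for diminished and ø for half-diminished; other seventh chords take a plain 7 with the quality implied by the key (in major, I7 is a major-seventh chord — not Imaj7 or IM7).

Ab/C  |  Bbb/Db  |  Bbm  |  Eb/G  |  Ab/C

Ab/C: major triad on Ab = scale degree 1 → I6.
Bbb/Db: major triad on Bbb — chromatic; Bbb is the lowered second degree, so this is the Neapolitan sixth, bII6 (third, Db, in the bass — hence the 6).
Bbm has root Bb, degree 2 in Ab major, so ii.
Eb/G: root Eb is the dominant; major triad there is V6.
Ab/C: root Ab is the tonic; major triad there is I6.

I6 - bII6 - ii - V6 - I6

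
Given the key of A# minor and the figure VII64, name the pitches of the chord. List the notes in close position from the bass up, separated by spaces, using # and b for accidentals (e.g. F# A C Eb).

D# G# B#

In A# minor, the seventh degree is G#, and the diatonic chord built there is a major triad.
That chord is spelled G#-B#-D#.
With the 64 figure the chord is in second inversion; from the bass D# upward in close position it reads D#-G#-B#.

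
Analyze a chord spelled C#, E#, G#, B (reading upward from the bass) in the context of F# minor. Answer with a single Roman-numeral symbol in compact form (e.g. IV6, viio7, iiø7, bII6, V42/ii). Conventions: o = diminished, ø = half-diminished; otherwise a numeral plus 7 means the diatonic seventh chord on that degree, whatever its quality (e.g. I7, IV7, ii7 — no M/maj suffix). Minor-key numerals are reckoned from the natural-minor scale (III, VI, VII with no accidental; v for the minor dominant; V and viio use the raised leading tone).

V7

Stacked in thirds the chord is C#-E#-G#-B: a dominant seventh chord on C#.
In F# minor, C# is the dominant; the diatonic dominant seventh chord there is V7.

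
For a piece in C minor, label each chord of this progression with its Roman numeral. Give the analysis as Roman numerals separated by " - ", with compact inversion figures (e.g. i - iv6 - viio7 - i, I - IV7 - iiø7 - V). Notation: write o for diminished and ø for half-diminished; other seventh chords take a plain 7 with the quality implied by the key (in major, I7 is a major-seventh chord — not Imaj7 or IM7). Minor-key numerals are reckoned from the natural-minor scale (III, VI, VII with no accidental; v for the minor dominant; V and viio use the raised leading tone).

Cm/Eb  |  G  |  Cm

Cm/Eb: root C is the tonic; minor triad there is i6.
G has root G, degree 5 in C minor, so V.
Cm has root C, degree 1 in C minor, so i.

i6 - V - i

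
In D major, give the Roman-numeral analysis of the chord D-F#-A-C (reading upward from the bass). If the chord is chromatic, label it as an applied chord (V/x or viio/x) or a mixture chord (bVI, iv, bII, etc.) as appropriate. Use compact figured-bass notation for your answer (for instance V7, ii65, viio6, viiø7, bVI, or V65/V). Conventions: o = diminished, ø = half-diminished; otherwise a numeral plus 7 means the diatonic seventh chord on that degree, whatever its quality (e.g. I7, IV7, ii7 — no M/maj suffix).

Stacked in thirds the chord is D-F#-A-C: a dominant seventh chord on D.
D is not a diatonic chord root with this quality in D major, but it lies a perfect fifth above G (IV), so the chord functions as an applied dominant of IV.

V7/IV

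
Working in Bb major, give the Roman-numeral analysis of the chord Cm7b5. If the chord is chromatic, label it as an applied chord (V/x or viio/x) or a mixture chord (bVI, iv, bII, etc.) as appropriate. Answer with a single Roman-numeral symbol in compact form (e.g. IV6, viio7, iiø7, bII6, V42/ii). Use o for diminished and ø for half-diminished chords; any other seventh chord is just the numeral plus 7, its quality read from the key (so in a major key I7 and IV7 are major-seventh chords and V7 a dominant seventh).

iiø7

The pitches C-Eb-Gb-Bb form a half-diminished seventh chord rooted on C.
C is the second degree of Bb major. This is the half-diminished supertonic seventh, borrowed from the parallel minor.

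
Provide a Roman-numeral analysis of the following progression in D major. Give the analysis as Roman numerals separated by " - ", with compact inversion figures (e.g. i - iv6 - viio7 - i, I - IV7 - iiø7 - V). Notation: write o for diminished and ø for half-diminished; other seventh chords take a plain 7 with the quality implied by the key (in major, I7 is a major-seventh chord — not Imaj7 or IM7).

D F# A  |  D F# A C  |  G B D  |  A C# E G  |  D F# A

I - V7/IV - IV - V7 - I

D-F#-A: root D is the tonic; major triad there is I.
D-F#-A-C is the secondary dominant of IV (dominant seventh chord on D): V7/IV.
G-B-D: major triad on G = scale degree 4 → IV.
A-C#-E-G: dominant seventh chord on A = scale degree 5 → V7.
D-F#-A: root D is the tonic; major triad there is I.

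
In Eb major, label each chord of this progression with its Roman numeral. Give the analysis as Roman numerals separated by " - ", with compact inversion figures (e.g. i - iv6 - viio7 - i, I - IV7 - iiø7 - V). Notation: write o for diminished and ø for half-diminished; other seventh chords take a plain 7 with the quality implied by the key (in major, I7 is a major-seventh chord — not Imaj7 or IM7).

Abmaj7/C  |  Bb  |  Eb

IV65 - V - I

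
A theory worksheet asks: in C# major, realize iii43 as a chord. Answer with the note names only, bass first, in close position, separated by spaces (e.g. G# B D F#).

B# D# E# G#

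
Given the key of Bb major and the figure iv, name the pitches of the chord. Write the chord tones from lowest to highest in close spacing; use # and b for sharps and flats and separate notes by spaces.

iv is the minor subdominant, borrowed from the parallel minor. In Bb major that root is Eb.
So the chord is Eb-Gb-Bb, a minor triad.

Eb Gb Bb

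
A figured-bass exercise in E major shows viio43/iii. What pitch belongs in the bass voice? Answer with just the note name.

The applied chord viio43/iii is rooted on F##: F##-A#-C#-E.
The figure 43 means second inversion — the fifth is in the bass.

C#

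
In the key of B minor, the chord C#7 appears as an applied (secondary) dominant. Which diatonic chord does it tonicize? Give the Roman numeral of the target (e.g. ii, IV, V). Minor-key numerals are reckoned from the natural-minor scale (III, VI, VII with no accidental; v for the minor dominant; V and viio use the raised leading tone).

V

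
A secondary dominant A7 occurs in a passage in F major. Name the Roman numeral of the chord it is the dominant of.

The chord is a dominant seventh chord on A.
A dominant resolves down a perfect fifth: A → D. In F major, D is scale degree 6, i.e. vi.

vi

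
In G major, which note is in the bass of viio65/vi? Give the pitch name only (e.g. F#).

The applied chord viio65/vi is rooted on D#: D#-F#-A-C.
The figure 65 means first inversion — the third is in the bass.

F#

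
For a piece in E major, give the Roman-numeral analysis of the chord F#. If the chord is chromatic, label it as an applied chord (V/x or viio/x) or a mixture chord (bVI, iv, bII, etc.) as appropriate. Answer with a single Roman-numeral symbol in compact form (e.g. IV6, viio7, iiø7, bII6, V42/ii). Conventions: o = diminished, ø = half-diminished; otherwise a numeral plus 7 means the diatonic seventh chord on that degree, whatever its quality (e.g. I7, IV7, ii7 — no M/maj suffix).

V/V

The pitches F#-A#-C# form a major triad rooted on F#.
F# is not a diatonic chord root with this quality in E major, but it lies a perfect fifth above B (V), so the chord functions as an applied dominant of V.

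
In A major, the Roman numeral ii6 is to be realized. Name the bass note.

D

ii in A major has root B; the chord is B-D-F#.
The figure 6 means first inversion — the third is in the bass.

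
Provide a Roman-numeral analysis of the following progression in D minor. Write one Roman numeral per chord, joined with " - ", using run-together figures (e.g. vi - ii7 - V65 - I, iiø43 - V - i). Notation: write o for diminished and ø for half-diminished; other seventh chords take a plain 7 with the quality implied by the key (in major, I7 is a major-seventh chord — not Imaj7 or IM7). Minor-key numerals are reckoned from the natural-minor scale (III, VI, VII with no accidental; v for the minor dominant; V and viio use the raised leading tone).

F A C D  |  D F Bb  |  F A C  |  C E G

F-A-C-D: root D is the tonic; minor seventh chord there is i65.
D-F-Bb: major triad on Bb = scale degree 6 → VI6.
F-A-C: major triad on F = scale degree 3 → III.
C-E-G: major triad on C = scale degree 7 → VII.

i65 - VI6 - III - VII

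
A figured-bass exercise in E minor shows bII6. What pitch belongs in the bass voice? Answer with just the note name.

A

bII in E minor has root F; the chord is F-A-C.
The figure 6 means first inversion — the third is in the bass.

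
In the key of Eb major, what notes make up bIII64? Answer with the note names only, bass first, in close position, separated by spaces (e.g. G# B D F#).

Scale degree 3 in Eb major is G; lowering it a half step gives Gb. bIII64 is a major triad on the lowered third degree, borrowed from the parallel minor.
So the chord is Gb-Bb-Db.
With the 64 figure the chord is in second inversion; from the bass Db upward in close position it reads Db-Gb-Bb.

Db Gb Bb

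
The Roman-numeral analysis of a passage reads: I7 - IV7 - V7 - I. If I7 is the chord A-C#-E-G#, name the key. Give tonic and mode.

The chord Amaj7 is a major seventh chord rooted on A; its label is I7.
If A is scale degree 1 and the mode makes that degree carry a major seventh chord, the tonic is A and the mode is major.

A major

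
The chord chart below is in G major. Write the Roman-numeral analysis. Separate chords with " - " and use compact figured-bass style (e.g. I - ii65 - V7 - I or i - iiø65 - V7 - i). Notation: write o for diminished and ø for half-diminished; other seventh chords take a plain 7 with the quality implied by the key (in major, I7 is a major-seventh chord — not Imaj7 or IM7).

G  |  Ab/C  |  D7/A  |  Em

I - bII6 - V43 - vi

G has root G, degree 1 in G major, so I.
Ab/C is non-diatonic — a major triad on the lowered supertonic (Ab): the Neapolitan sixth, bII6 (third, C, in the bass — hence the 6).
D7/A: dominant seventh chord on D = scale degree 5 → V43.
Em: root E is the submediant; minor triad there is vi.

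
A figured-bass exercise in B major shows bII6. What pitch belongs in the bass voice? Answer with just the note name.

E

bII in B major has root C; the chord is C-E-G.
The figure 6 means first inversion — the third is in the bass.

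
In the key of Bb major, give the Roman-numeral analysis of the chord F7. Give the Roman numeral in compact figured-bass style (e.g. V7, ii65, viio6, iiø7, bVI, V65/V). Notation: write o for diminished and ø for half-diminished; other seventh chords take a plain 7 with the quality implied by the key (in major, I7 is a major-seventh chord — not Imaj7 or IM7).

V7

Stacked in thirds the chord is F-A-C-Eb: a dominant seventh chord on F.
In Bb major, F is the dominant; the diatonic dominant seventh chord there is V7.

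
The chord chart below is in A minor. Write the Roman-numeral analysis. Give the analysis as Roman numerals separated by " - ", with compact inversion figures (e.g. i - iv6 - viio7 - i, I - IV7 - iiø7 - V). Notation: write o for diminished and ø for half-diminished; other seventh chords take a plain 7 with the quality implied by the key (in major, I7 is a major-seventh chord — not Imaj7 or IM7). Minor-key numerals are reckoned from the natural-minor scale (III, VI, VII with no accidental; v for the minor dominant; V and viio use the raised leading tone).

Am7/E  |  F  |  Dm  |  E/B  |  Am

i43 - VI - iv - V64 - i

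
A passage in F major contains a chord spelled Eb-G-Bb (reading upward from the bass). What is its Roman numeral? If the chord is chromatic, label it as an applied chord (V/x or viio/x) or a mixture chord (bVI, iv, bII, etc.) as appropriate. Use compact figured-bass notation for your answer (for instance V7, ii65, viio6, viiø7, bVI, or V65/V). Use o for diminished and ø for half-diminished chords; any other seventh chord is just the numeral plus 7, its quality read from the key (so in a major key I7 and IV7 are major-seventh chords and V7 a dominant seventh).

bVII

The pitches Eb-G-Bb form a major triad rooted on Eb.
Eb is the lowered seventh degree of F major (diatonic 7 would be E). This is a major triad on the lowered seventh degree (the subtonic), borrowed from the parallel minor.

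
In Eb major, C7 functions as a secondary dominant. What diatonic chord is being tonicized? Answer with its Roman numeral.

The chord is a dominant seventh chord on C.
A dominant resolves down a perfect fifth: C → F. In Eb major, F is scale degree 2, i.e. ii.

ii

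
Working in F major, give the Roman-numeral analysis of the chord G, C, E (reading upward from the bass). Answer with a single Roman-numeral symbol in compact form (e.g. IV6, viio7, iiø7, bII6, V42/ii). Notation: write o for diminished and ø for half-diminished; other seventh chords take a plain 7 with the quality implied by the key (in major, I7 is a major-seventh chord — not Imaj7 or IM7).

V64

Stacked in thirds the chord is C-E-G: a major triad on C.
In F major, C is the dominant; the diatonic major triad there is V.
With G in the bass the chord is in second inversion, so the figured bass is 64.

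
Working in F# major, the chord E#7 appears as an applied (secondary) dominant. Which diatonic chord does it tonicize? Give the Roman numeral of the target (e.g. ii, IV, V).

iii

The chord is a dominant seventh chord on E#.
A dominant resolves down a perfect fifth: E# → A#. In F# major, A# is scale degree 3, i.e. iii.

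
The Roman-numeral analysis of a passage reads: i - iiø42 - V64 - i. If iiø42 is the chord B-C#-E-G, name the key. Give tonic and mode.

The chord C#m7b5/B is a half-diminished seventh chord rooted on C#; its label is iiø42.
iiø42 on C# implies C# is the supertonic; that puts the tonic at B, and the lowercase numeral fits minor mode.

B minor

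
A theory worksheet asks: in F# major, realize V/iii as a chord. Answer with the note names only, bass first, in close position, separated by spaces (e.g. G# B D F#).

E# G## B#

V/iii is a secondary dominant — the dominant triad of iii. iii in F# major is A#, so the applied chord's root is E#, a perfect fifth above.
Building a major triad on E# gives E#-G##-B#.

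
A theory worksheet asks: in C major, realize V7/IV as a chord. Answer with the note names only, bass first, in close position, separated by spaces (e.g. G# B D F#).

V7/IV is a secondary dominant — the dominant seventh of IV. IV in C major is F, so the applied chord's root is C, a perfect fifth above.
Building a dominant seventh chord on C gives C-E-G-Bb.

C E G Bb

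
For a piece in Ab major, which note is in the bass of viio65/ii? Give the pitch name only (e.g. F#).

The applied chord viio65/ii is rooted on A: A-C-Eb-Gb.
The figure 65 means first inversion — the third is in the bass.

C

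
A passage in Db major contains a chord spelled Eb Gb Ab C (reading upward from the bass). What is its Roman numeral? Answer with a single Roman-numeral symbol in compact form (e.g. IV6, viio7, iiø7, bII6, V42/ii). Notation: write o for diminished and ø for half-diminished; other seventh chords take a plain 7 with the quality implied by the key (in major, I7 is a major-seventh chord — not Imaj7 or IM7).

V43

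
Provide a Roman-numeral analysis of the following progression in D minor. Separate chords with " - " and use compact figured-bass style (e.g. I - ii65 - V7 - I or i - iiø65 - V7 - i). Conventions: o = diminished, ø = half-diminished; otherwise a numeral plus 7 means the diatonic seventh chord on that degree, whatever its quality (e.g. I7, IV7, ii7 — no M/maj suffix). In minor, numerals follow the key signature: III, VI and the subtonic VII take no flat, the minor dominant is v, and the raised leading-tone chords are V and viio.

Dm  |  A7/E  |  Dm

i - V43 - i

Dm: root D is the tonic; minor triad there is i.
A7/E: dominant seventh chord on A = scale degree 5 → V43.
Dm: minor triad on D = scale degree 1 → i.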